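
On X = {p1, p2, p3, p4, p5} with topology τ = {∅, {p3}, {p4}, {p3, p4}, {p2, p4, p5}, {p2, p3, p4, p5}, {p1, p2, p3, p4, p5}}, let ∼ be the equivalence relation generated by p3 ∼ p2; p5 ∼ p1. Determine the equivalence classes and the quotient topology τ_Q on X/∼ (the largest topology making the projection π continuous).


X/∼ = {[p1=p5], [p2=p3], [p4]}; |τ_Q| = 3.

Equivalence classes: [p1=p5], [p2=p3], [p4].
Quotient map π: X → X/∼ sends p1 ↦ [p1=p5], p2 ↦ [p2=p3], p3 ↦ [p2=p3], p4 ↦ [p4], p5 ↦ [p1=p5].
For each subset V ⊆ X/∼, compute π^{-1}(V) ⊆ X and check whether π^{-1}(V) ∈ τ. V is open in τ_Q iff π^{-1}(V) ∈ τ.
  V = {}: π^{-1}(V) = ∅ ∈ τ ✓.
  V = {[p1=p5]}: π^{-1}(V) = {p1, p5} ∉ τ ✗.
  V = {[p2=p3]}: π^{-1}(V) = {p2, p3} ∉ τ ✗.
  V = {[p1=p5], [p2=p3]}: π^{-1}(V) = {p1, p2, p3, p5} ∉ τ ✗.
  V = {[p4]}: π^{-1}(V) = {p4} ∈ τ ✓.
  V = {[p1=p5], [p4]}: π^{-1}(V) = {p1, p4, p5} ∉ τ ✗.
  V = {[p2=p3], [p4]}: π^{-1}(V) = {p2, p3, p4} ∉ τ ✗.
  V = {[p1=p5], [p2=p3], [p4]}: π^{-1}(V) = {p1, p2, p3, p4, p5} ∈ τ ✓.
Open sets in the quotient: τ_Q = {{}, {[p4]}, {[p1=p5], [p2=p3], [p4]}} (3 elements).


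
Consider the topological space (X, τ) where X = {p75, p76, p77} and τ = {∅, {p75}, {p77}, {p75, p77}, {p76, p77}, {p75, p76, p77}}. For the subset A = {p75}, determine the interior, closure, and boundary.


int(A) = {p75}, cl(A) = {p75}, ∂A = ∅.

Closed sets in (X, τ) are complements of opens:
  closed(X, τ) = {∅, {p75}, {p76}, {p75, p76}, {p76, p77}, {p75, p76, p77}}.
int(A) = ⋃ {U ∈ τ : U ⊆ A}. Opens contained in A: ∅, {p75}.
Taking the union of these: int(A) = {p75}.
cl(A) = ⋂ {C closed : A ⊆ C}. Closed sets containing A: {p75}, {p75, p76}, {p75, p76, p77}.
Intersecting these: cl(A) = {p75}.
∂A = cl(A) ∖ int(A) = {p75} ∖ {p75} = ∅.


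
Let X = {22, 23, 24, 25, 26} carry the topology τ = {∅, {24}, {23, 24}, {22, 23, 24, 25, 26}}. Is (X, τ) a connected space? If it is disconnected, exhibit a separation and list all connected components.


(X, τ) is connected.

Find clopen sets (U ∈ τ with X ∖ U ∈ τ):
  U = ∅, X ∖ U = {22, 23, 24, 25, 26} — both open, so U is clopen.
  U = {22, 23, 24, 25, 26}, X ∖ U = ∅ — both open, so U is clopen.
Only trivial clopens (∅ and X) exist, so (X, τ) is connected.
Compute connected components by grouping points that agree on all clopens:
  component: {22, 23, 24, 25, 26}


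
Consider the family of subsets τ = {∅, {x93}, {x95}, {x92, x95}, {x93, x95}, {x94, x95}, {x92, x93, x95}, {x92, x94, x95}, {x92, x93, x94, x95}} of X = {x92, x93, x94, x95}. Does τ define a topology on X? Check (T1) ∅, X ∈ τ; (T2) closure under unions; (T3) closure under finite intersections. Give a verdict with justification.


τ is NOT a topology on X.

Axiom (T1): ∅ ∈ τ? Yes; X ∈ τ? Yes.
Axiom (T2/T3): check pairwise unions and intersections of members of τ.
Counterexample for (T2): {x93} ∪ {x94, x95} = {x93, x94, x95} ∉ τ. Therefore τ is NOT a topology.


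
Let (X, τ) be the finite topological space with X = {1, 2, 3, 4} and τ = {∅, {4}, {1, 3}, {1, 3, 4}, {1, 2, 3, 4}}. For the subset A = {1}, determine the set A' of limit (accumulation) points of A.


A' = {2, 3}

For each x ∈ X, list the open sets U ∈ τ with x ∈ U, then check whether U ∩ (A ∖ {x}) ≠ ∅ for every such U.
  x = 1: open {1, 3} ∋ x has {1, 3} ∩ (A ∖ {1}) = ∅, so x is NOT a limit point.
  x = 2: opens ∋ x are {1, 2, 3, 4}; each meets A ∖ {2}, so x IS a limit point.
  x = 3: opens ∋ x are {1, 3}, {1, 3, 4}, {1, 2, 3, 4}; each meets A ∖ {3}, so x IS a limit point.
  x = 4: open {4} ∋ x has {4} ∩ (A ∖ {4}) = ∅, so x is NOT a limit point.
Collecting: A' = {2, 3}.


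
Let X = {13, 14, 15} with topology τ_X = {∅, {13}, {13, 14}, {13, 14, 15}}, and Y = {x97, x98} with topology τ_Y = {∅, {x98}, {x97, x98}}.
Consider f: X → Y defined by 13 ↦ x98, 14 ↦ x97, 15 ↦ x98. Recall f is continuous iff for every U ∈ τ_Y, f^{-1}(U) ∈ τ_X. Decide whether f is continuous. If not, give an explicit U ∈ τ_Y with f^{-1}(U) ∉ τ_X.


f is NOT continuous.

Compute f^{-1}(U) for each U ∈ τ_Y:
  U = ∅: f^{-1}(U) = ∅ ∈ τ_X ✓.
  U = {x98}: f^{-1}(U) = {13, 15} ∉ τ_X ✗.
  U = {x97, x98}: f^{-1}(U) = {13, 14, 15} ∈ τ_X ✓.
Found U = {x98} with f^{-1}(U) = {13, 15} not in τ_X. Therefore f is NOT continuous.


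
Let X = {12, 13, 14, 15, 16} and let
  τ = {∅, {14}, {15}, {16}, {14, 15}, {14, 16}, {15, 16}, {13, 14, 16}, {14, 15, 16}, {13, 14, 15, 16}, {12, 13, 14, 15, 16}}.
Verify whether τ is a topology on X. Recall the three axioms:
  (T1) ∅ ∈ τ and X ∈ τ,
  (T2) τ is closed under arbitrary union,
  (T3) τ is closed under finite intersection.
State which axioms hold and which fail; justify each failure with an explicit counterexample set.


τ IS a topology on X.

Axiom (T1): ∅ ∈ τ? Yes; X ∈ τ? Yes.
Axiom (T2/T3): check pairwise unions and intersections of members of τ.
All pairwise intersections and unions checked — each lies in τ. Therefore τ satisfies (T1), (T2), (T3): it IS a topology on X.


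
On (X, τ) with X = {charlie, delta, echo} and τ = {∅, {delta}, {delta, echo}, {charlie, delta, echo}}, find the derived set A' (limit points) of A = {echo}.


A' = {charlie}

For each x ∈ X, list the open sets U ∈ τ with x ∈ U, then check whether U ∩ (A ∖ {x}) ≠ ∅ for every such U.
  x = charlie: opens ∋ x are {charlie, delta, echo}; each meets A ∖ {charlie}, so x IS a limit point.
  x = delta: open {delta} ∋ x has {delta} ∩ (A ∖ {delta}) = ∅, so x is NOT a limit point.
  x = echo: open {delta, echo} ∋ x has {delta, echo} ∩ (A ∖ {echo}) = ∅, so x is NOT a limit point.
Collecting: A' = {charlie}.


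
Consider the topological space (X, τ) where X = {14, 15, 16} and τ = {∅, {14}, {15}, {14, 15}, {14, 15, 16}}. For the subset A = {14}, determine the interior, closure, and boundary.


int(A) = {14}, cl(A) = {14, 16}, ∂A = {16}.

Closed sets in (X, τ) are complements of opens:
  closed(X, τ) = {∅, {16}, {14, 16}, {15, 16}, {14, 15, 16}}.
int(A) = ⋃ {U ∈ τ : U ⊆ A}. Opens contained in A: ∅, {14}.
Taking the union of these: int(A) = {14}.
cl(A) = ⋂ {C closed : A ⊆ C}. Closed sets containing A: {14, 16}, {14, 15, 16}.
Intersecting these: cl(A) = {14, 16}.
∂A = cl(A) ∖ int(A) = {14, 16} ∖ {14} = {16}.


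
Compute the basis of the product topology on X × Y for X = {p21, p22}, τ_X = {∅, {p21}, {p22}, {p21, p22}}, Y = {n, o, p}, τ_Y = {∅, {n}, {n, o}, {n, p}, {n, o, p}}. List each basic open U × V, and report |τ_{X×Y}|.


Basis B = {∅ × ∅, {p21} × {n}, {p22} × {n}, {p21} × {n, o}, {p21} × {n, p}, {p21, p22} × {n}, {p22} × {n, o}, {p22} × {n, p}, {p21} × {n, o, p}, {p22} × {n, o, p}, {p21, p22} × {n, o}, {p21, p22} × {n, p}, {p21, p22} × {n, o, p}}; |τ_{X×Y}| = 25.

Enumerate products U × V with U ∈ τ_X, V ∈ τ_Y (deduplicated):
  ∅ × ∅ = {} (∅)
  {p21} × {n} = {(p21,n)}
  {p22} × {n} = {(p22,n)}
  {p21} × {n, o} = {(p21,n), (p21,o)}
  {p21} × {n, p} = {(p21,n), (p21,p)}
  {p21, p22} × {n} = {(p21,n), (p22,n)}
  {p22} × {n, o} = {(p22,n), (p22,o)}
  {p22} × {n, p} = {(p22,n), (p22,p)}
  {p21} × {n, o, p} = {(p21,n), (p21,o), (p21,p)}
  {p22} × {n, o, p} = {(p22,n), (p22,o), (p22,p)}
  {p21, p22} × {n, o} = {(p21,n), (p21,o), (p22,n), (p22,o)}
  {p21, p22} × {n, p} = {(p21,n), (p21,p), (p22,n), (p22,p)}
  {p21, p22} × {n, o, p} = {(p21,n), (p21,o), (p21,p), (p22,n), (p22,o), (p22,p)}
These 13 distinct sets form the basis B.
Close under arbitrary unions to get τ_{X×Y}; counting gives |τ_{X×Y}| = 25.


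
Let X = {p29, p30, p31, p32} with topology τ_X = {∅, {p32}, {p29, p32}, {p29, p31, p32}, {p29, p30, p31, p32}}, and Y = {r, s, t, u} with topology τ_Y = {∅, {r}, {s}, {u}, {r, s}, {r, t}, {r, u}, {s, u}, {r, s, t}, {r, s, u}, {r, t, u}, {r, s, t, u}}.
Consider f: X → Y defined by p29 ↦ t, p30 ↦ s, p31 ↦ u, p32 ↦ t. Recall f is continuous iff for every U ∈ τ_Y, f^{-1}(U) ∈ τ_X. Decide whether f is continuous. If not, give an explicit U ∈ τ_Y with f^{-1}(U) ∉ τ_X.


f is NOT continuous.

Compute f^{-1}(U) for each U ∈ τ_Y:
  U = ∅: f^{-1}(U) = ∅ ∈ τ_X ✓.
  U = {r}: f^{-1}(U) = ∅ ∈ τ_X ✓.
  U = {s}: f^{-1}(U) = {p30} ∉ τ_X ✗.
  U = {u}: f^{-1}(U) = {p31} ∉ τ_X ✗.
  U = {r, s}: f^{-1}(U) = {p30} ∉ τ_X ✗.
  U = {r, t}: f^{-1}(U) = {p29, p32} ∈ τ_X ✓.
  U = {r, u}: f^{-1}(U) = {p31} ∉ τ_X ✗.
  U = {s, u}: f^{-1}(U) = {p30, p31} ∉ τ_X ✗.
  U = {r, s, t}: f^{-1}(U) = {p29, p30, p32} ∉ τ_X ✗.
  U = {r, s, u}: f^{-1}(U) = {p30, p31} ∉ τ_X ✗.
  U = {r, t, u}: f^{-1}(U) = {p29, p31, p32} ∈ τ_X ✓.
  U = {r, s, t, u}: f^{-1}(U) = {p29, p30, p31, p32} ∈ τ_X ✓.
Found U = {s} with f^{-1}(U) = {p30} not in τ_X. Therefore f is NOT continuous.


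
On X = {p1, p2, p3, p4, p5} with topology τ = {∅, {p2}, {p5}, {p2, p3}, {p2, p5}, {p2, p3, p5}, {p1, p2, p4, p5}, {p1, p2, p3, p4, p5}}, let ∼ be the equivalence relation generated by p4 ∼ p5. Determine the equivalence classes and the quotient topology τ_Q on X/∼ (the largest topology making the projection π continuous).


X/∼ = {[p1], [p2], [p3], [p4=p5]}; |τ_Q| = 5.

Equivalence classes: [p1], [p2], [p3], [p4=p5].
Quotient map π: X → X/∼ sends p1 ↦ [p1], p2 ↦ [p2], p3 ↦ [p3], p4 ↦ [p4=p5], p5 ↦ [p4=p5].
For each subset V ⊆ X/∼, compute π^{-1}(V) ⊆ X and check whether π^{-1}(V) ∈ τ. V is open in τ_Q iff π^{-1}(V) ∈ τ.
  V = {}: π^{-1}(V) = ∅ ∈ τ ✓.
  V = {[p1]}: π^{-1}(V) = {p1} ∉ τ ✗.
  V = {[p2]}: π^{-1}(V) = {p2} ∈ τ ✓.
  V = {[p1], [p2]}: π^{-1}(V) = {p1, p2} ∉ τ ✗.
  V = {[p3]}: π^{-1}(V) = {p3} ∉ τ ✗.
  V = {[p1], [p3]}: π^{-1}(V) = {p1, p3} ∉ τ ✗.
  V = {[p2], [p3]}: π^{-1}(V) = {p2, p3} ∈ τ ✓.
  V = {[p1], [p2], [p3]}: π^{-1}(V) = {p1, p2, p3} ∉ τ ✗.
  V = {[p4=p5]}: π^{-1}(V) = {p4, p5} ∉ τ ✗.
  V = {[p1], [p4=p5]}: π^{-1}(V) = {p1, p4, p5} ∉ τ ✗.
  V = {[p2], [p4=p5]}: π^{-1}(V) = {p2, p4, p5} ∉ τ ✗.
  V = {[p1], [p2], [p4=p5]}: π^{-1}(V) = {p1, p2, p4, p5} ∈ τ ✓.
  V = {[p3], [p4=p5]}: π^{-1}(V) = {p3, p4, p5} ∉ τ ✗.
  V = {[p1], [p3], [p4=p5]}: π^{-1}(V) = {p1, p3, p4, p5} ∉ τ ✗.
  V = {[p2], [p3], [p4=p5]}: π^{-1}(V) = {p2, p3, p4, p5} ∉ τ ✗.
  V = {[p1], [p2], [p3], [p4=p5]}: π^{-1}(V) = {p1, p2, p3, p4, p5} ∈ τ ✓.
Open sets in the quotient: τ_Q = {{}, {[p2]}, {[p2], [p3]}, {[p1], [p2], [p4=p5]}, {[p1], [p2], [p3], [p4=p5]}} (5 elements).


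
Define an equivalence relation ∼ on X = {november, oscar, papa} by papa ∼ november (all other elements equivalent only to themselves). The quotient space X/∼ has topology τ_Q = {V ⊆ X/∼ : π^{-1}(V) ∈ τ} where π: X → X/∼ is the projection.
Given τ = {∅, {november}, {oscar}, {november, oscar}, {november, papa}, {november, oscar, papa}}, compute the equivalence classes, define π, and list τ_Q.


X/∼ = {[november=papa], [oscar]}; |τ_Q| = 4.

Equivalence classes: [november=papa], [oscar].
Quotient map π: X → X/∼ sends november ↦ [november=papa], oscar ↦ [oscar], papa ↦ [november=papa].
For each subset V ⊆ X/∼, compute π^{-1}(V) ⊆ X and check whether π^{-1}(V) ∈ τ. V is open in τ_Q iff π^{-1}(V) ∈ τ.
  V = {}: π^{-1}(V) = ∅ ∈ τ ✓.
  V = {[november=papa]}: π^{-1}(V) = {november, papa} ∈ τ ✓.
  V = {[oscar]}: π^{-1}(V) = {oscar} ∈ τ ✓.
  V = {[november=papa], [oscar]}: π^{-1}(V) = {november, oscar, papa} ∈ τ ✓.
Open sets in the quotient: τ_Q = {{}, {[november=papa]}, {[oscar]}, {[november=papa], [oscar]}} (4 elements).


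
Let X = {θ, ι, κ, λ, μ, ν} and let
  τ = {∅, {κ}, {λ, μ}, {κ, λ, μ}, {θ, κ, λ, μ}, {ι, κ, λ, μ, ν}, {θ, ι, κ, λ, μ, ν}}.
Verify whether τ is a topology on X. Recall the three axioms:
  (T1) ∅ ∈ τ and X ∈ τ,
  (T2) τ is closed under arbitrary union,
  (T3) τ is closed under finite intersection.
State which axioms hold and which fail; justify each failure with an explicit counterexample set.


τ IS a topology on X.

Axiom (T1): ∅ ∈ τ? Yes; X ∈ τ? Yes.
Axiom (T2/T3): check pairwise unions and intersections of members of τ.
All pairwise intersections and unions checked — each lies in τ. Therefore τ satisfies (T1), (T2), (T3): it IS a topology on X.


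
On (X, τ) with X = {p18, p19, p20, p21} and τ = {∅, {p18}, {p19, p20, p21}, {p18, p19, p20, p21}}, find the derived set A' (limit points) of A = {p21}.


A' = {p19, p20}

For each x ∈ X, list the open sets U ∈ τ with x ∈ U, then check whether U ∩ (A ∖ {x}) ≠ ∅ for every such U.
  x = p18: open {p18} ∋ x has {p18} ∩ (A ∖ {p18}) = ∅, so x is NOT a limit point.
  x = p19: opens ∋ x are {p19, p20, p21}, {p18, p19, p20, p21}; each meets A ∖ {p19}, so x IS a limit point.
  x = p20: opens ∋ x are {p19, p20, p21}, {p18, p19, p20, p21}; each meets A ∖ {p20}, so x IS a limit point.
  x = p21: open {p19, p20, p21} ∋ x has {p19, p20, p21} ∩ (A ∖ {p21}) = ∅, so x is NOT a limit point.
Collecting: A' = {p19, p20}.


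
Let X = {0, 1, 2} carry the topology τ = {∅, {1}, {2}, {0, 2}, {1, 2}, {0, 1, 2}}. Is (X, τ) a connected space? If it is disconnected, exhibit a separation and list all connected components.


(X, τ) is disconnected; components = [{1}, {0, 2}].

Find clopen sets (U ∈ τ with X ∖ U ∈ τ):
  U = ∅, X ∖ U = {0, 1, 2} — both open, so U is clopen.
  U = {1}, X ∖ U = {0, 2} — both open, so U is clopen.
  U = {0, 2}, X ∖ U = {1} — both open, so U is clopen.
  U = {0, 1, 2}, X ∖ U = ∅ — both open, so U is clopen.
Nontrivial clopen(s) exist: e.g. {0, 2}. So (X, τ) is disconnected.
Compute connected components by grouping points that agree on all clopens:
  component: {1}
  component: {0, 2}


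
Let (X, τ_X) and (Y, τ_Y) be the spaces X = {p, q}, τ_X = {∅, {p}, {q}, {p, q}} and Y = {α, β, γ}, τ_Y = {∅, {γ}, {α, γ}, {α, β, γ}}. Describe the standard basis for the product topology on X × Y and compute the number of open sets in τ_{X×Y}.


Basis B = {∅ × ∅, {p} × {γ}, {q} × {γ}, {p} × {α, γ}, {p, q} × {γ}, {q} × {α, γ}, {p} × {α, β, γ}, {q} × {α, β, γ}, {p, q} × {α, γ}, {p, q} × {α, β, γ}}; |τ_{X×Y}| = 16.

Enumerate products U × V with U ∈ τ_X, V ∈ τ_Y (deduplicated):
  ∅ × ∅ = {} (∅)
  {p} × {γ} = {(p,γ)}
  {q} × {γ} = {(q,γ)}
  {p} × {α, γ} = {(p,α), (p,γ)}
  {p, q} × {γ} = {(p,γ), (q,γ)}
  {q} × {α, γ} = {(q,α), (q,γ)}
  {p} × {α, β, γ} = {(p,α), (p,β), (p,γ)}
  {q} × {α, β, γ} = {(q,α), (q,β), (q,γ)}
  {p, q} × {α, γ} = {(p,α), (p,γ), (q,α), (q,γ)}
  {p, q} × {α, β, γ} = {(p,α), (p,β), (p,γ), (q,α), (q,β), (q,γ)}
These 10 distinct sets form the basis B.
Close under arbitrary unions to get τ_{X×Y}; counting gives |τ_{X×Y}| = 16.


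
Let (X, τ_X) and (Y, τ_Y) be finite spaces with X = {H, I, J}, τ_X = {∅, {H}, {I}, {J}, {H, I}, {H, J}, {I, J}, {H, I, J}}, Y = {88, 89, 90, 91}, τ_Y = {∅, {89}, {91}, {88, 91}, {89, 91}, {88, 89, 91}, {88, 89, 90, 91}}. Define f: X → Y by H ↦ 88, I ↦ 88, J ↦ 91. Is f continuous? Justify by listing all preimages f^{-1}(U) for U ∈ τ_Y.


f IS continuous.

Compute f^{-1}(U) for each U ∈ τ_Y:
  U = ∅: f^{-1}(U) = ∅ ∈ τ_X ✓.
  U = {89}: f^{-1}(U) = ∅ ∈ τ_X ✓.
  U = {91}: f^{-1}(U) = {J} ∈ τ_X ✓.
  U = {88, 91}: f^{-1}(U) = {H, I, J} ∈ τ_X ✓.
  U = {89, 91}: f^{-1}(U) = {J} ∈ τ_X ✓.
  U = {88, 89, 91}: f^{-1}(U) = {H, I, J} ∈ τ_X ✓.
  U = {88, 89, 90, 91}: f^{-1}(U) = {H, I, J} ∈ τ_X ✓.
Every preimage lies in τ_X, so f IS continuous.


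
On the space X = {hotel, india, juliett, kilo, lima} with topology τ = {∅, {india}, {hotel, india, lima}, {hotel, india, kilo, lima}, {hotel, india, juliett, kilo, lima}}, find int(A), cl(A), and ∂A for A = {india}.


int(A) = {india}, cl(A) = {hotel, india, juliett, kilo, lima}, ∂A = {hotel, juliett, kilo, lima}.

Closed sets in (X, τ) are complements of opens:
  closed(X, τ) = {∅, {juliett}, {juliett, kilo}, {hotel, juliett, kilo, lima}, {hotel, india, juliett, kilo, lima}}.
int(A) = ⋃ {U ∈ τ : U ⊆ A}. Opens contained in A: ∅, {india}.
Taking the union of these: int(A) = {india}.
cl(A) = ⋂ {C closed : A ⊆ C}. Closed sets containing A: {hotel, india, juliett, kilo, lima}.
Intersecting these: cl(A) = {hotel, india, juliett, kilo, lima}.
∂A = cl(A) ∖ int(A) = {hotel, india, juliett, kilo, lima} ∖ {india} = {hotel, juliett, kilo, lima}.


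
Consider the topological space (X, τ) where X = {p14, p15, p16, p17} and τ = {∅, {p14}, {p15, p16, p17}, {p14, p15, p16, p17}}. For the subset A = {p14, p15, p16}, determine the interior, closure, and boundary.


int(A) = {p14}, cl(A) = {p14, p15, p16, p17}, ∂A = {p15, p16, p17}.

Closed sets in (X, τ) are complements of opens:
  closed(X, τ) = {∅, {p14}, {p15, p16, p17}, {p14, p15, p16, p17}}.
int(A) = ⋃ {U ∈ τ : U ⊆ A}. Opens contained in A: ∅, {p14}.
Taking the union of these: int(A) = {p14}.
cl(A) = ⋂ {C closed : A ⊆ C}. Closed sets containing A: {p14, p15, p16, p17}.
Intersecting these: cl(A) = {p14, p15, p16, p17}.
∂A = cl(A) ∖ int(A) = {p14, p15, p16, p17} ∖ {p14} = {p15, p16, p17}.


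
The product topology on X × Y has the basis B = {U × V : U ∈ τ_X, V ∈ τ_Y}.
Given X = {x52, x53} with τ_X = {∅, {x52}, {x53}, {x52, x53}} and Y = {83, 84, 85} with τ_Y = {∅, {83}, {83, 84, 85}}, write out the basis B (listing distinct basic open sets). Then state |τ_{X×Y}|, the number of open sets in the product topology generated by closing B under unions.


Basis B = {∅ × ∅, {x52} × {83}, {x53} × {83}, {x52, x53} × {83}, {x52} × {83, 84, 85}, {x53} × {83, 84, 85}, {x52, x53} × {83, 84, 85}}; |τ_{X×Y}| = 9.

Enumerate products U × V with U ∈ τ_X, V ∈ τ_Y (deduplicated):
  ∅ × ∅ = {} (∅)
  {x52} × {83} = {(x52,83)}
  {x53} × {83} = {(x53,83)}
  {x52, x53} × {83} = {(x52,83), (x53,83)}
  {x52} × {83, 84, 85} = {(x52,83), (x52,84), (x52,85)}
  {x53} × {83, 84, 85} = {(x53,83), (x53,84), (x53,85)}
  {x52, x53} × {83, 84, 85} = {(x52,83), (x52,84), (x52,85), (x53,83), (x53,84), (x53,85)}
These 7 distinct sets form the basis B.
Close under arbitrary unions to get τ_{X×Y}; counting gives |τ_{X×Y}| = 9.


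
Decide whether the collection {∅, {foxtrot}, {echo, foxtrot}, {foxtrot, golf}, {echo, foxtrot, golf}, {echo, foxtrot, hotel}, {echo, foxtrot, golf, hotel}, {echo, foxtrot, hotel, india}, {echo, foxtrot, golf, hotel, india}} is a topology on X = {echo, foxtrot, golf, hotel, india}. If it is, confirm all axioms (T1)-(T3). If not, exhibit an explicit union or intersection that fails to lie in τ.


τ IS a topology on X.

Axiom (T1): ∅ ∈ τ? Yes; X ∈ τ? Yes.
Axiom (T2/T3): check pairwise unions and intersections of members of τ.
All pairwise intersections and unions checked — each lies in τ. Therefore τ satisfies (T1), (T2), (T3): it IS a topology on X.


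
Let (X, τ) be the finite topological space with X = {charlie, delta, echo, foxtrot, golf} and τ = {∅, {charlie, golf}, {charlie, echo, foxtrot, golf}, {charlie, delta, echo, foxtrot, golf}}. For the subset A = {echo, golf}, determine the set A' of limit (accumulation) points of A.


A' = {charlie, delta, echo, foxtrot}

For each x ∈ X, list the open sets U ∈ τ with x ∈ U, then check whether U ∩ (A ∖ {x}) ≠ ∅ for every such U.
  x = charlie: opens ∋ x are {charlie, golf}, {charlie, echo, foxtrot, golf}, {charlie, delta, echo, foxtrot, golf}; each meets A ∖ {charlie}, so x IS a limit point.
  x = delta: opens ∋ x are {charlie, delta, echo, foxtrot, golf}; each meets A ∖ {delta}, so x IS a limit point.
  x = echo: opens ∋ x are {charlie, echo, foxtrot, golf}, {charlie, delta, echo, foxtrot, golf}; each meets A ∖ {echo}, so x IS a limit point.
  x = foxtrot: opens ∋ x are {charlie, echo, foxtrot, golf}, {charlie, delta, echo, foxtrot, golf}; each meets A ∖ {foxtrot}, so x IS a limit point.
  x = golf: open {charlie, golf} ∋ x has {charlie, golf} ∩ (A ∖ {golf}) = ∅, so x is NOT a limit point.
Collecting: A' = {charlie, delta, echo, foxtrot}.


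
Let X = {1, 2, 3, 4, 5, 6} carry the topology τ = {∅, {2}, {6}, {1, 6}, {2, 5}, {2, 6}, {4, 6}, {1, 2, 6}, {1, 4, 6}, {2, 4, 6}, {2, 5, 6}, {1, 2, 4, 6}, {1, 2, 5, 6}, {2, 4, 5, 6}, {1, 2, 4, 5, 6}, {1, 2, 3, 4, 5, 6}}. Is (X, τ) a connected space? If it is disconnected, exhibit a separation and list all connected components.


(X, τ) is connected.

Find clopen sets (U ∈ τ with X ∖ U ∈ τ):
  U = ∅, X ∖ U = {1, 2, 3, 4, 5, 6} — both open, so U is clopen.
  U = {1, 2, 3, 4, 5, 6}, X ∖ U = ∅ — both open, so U is clopen.
Only trivial clopens (∅ and X) exist, so (X, τ) is connected.
Compute connected components by grouping points that agree on all clopens:
  component: {1, 2, 3, 4, 5, 6}


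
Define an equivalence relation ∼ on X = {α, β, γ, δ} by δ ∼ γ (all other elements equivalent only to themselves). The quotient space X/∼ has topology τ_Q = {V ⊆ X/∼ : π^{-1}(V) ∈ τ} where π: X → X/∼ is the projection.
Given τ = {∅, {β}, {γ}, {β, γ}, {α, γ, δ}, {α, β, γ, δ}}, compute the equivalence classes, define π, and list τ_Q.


X/∼ = {[α], [β], [γ=δ]}; |τ_Q| = 4.

Equivalence classes: [α], [β], [γ=δ].
Quotient map π: X → X/∼ sends α ↦ [α], β ↦ [β], γ ↦ [γ=δ], δ ↦ [γ=δ].
For each subset V ⊆ X/∼, compute π^{-1}(V) ⊆ X and check whether π^{-1}(V) ∈ τ. V is open in τ_Q iff π^{-1}(V) ∈ τ.
  V = {}: π^{-1}(V) = ∅ ∈ τ ✓.
  V = {[α]}: π^{-1}(V) = {α} ∉ τ ✗.
  V = {[β]}: π^{-1}(V) = {β} ∈ τ ✓.
  V = {[α], [β]}: π^{-1}(V) = {α, β} ∉ τ ✗.
  V = {[γ=δ]}: π^{-1}(V) = {γ, δ} ∉ τ ✗.
  V = {[α], [γ=δ]}: π^{-1}(V) = {α, γ, δ} ∈ τ ✓.
  V = {[β], [γ=δ]}: π^{-1}(V) = {β, γ, δ} ∉ τ ✗.
  V = {[α], [β], [γ=δ]}: π^{-1}(V) = {α, β, γ, δ} ∈ τ ✓.
Open sets in the quotient: τ_Q = {{}, {[β]}, {[α], [γ=δ]}, {[α], [β], [γ=δ]}} (4 elements).


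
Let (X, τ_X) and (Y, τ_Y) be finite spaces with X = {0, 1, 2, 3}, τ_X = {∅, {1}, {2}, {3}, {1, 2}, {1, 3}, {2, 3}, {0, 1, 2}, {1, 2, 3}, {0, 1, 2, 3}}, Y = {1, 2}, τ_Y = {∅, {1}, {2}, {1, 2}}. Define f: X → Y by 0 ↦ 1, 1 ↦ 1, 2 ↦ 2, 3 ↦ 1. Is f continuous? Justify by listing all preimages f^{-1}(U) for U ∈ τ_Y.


f is NOT continuous.

Compute f^{-1}(U) for each U ∈ τ_Y:
  U = ∅: f^{-1}(U) = ∅ ∈ τ_X ✓.
  U = {1}: f^{-1}(U) = {0, 1, 3} ∉ τ_X ✗.
  U = {2}: f^{-1}(U) = {2} ∈ τ_X ✓.
  U = {1, 2}: f^{-1}(U) = {0, 1, 2, 3} ∈ τ_X ✓.
Found U = {1} with f^{-1}(U) = {0, 1, 3} not in τ_X. Therefore f is NOT continuous.


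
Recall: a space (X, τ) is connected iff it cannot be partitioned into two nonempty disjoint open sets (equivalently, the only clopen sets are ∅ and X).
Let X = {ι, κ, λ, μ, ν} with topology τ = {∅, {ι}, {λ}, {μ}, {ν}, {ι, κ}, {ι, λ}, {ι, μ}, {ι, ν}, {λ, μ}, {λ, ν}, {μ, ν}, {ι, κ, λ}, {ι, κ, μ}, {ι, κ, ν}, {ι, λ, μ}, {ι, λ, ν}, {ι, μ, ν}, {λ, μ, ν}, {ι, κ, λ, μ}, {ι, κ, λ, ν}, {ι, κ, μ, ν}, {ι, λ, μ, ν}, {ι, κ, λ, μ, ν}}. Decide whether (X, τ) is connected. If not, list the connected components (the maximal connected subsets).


(X, τ) is disconnected; components = [{λ}, {μ}, {ν}, {ι, κ}].

Find clopen sets (U ∈ τ with X ∖ U ∈ τ):
  U = ∅, X ∖ U = {ι, κ, λ, μ, ν} — both open, so U is clopen.
  U = {λ}, X ∖ U = {ι, κ, μ, ν} — both open, so U is clopen.
  U = {μ}, X ∖ U = {ι, κ, λ, ν} — both open, so U is clopen.
  U = {ν}, X ∖ U = {ι, κ, λ, μ} — both open, so U is clopen.
  U = {ι, κ}, X ∖ U = {λ, μ, ν} — both open, so U is clopen.
  U = {λ, μ}, X ∖ U = {ι, κ, ν} — both open, so U is clopen.
  U = {λ, ν}, X ∖ U = {ι, κ, μ} — both open, so U is clopen.
  U = {μ, ν}, X ∖ U = {ι, κ, λ} — both open, so U is clopen.
  U = {ι, κ, λ}, X ∖ U = {μ, ν} — both open, so U is clopen.
  U = {ι, κ, μ}, X ∖ U = {λ, ν} — both open, so U is clopen.
  U = {ι, κ, ν}, X ∖ U = {λ, μ} — both open, so U is clopen.
  U = {λ, μ, ν}, X ∖ U = {ι, κ} — both open, so U is clopen.
  U = {ι, κ, λ, μ}, X ∖ U = {ν} — both open, so U is clopen.
  U = {ι, κ, λ, ν}, X ∖ U = {μ} — both open, so U is clopen.
  U = {ι, κ, μ, ν}, X ∖ U = {λ} — both open, so U is clopen.
  U = {ι, κ, λ, μ, ν}, X ∖ U = ∅ — both open, so U is clopen.
Nontrivial clopen(s) exist: e.g. {ι, κ, λ, μ}. So (X, τ) is disconnected.
Compute connected components by grouping points that agree on all clopens:
  component: {λ}
  component: {μ}
  component: {ν}
  component: {ι, κ}


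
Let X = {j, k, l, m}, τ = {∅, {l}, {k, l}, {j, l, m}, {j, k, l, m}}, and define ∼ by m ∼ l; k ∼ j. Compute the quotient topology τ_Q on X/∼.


X/∼ = {[j=k], [l=m]}; |τ_Q| = 2.

Equivalence classes: [j=k], [l=m].
Quotient map π: X → X/∼ sends j ↦ [j=k], k ↦ [j=k], l ↦ [l=m], m ↦ [l=m].
For each subset V ⊆ X/∼, compute π^{-1}(V) ⊆ X and check whether π^{-1}(V) ∈ τ. V is open in τ_Q iff π^{-1}(V) ∈ τ.
  V = {}: π^{-1}(V) = ∅ ∈ τ ✓.
  V = {[j=k]}: π^{-1}(V) = {j, k} ∉ τ ✗.
  V = {[l=m]}: π^{-1}(V) = {l, m} ∉ τ ✗.
  V = {[j=k], [l=m]}: π^{-1}(V) = {j, k, l, m} ∈ τ ✓.
Open sets in the quotient: τ_Q = {{}, {[j=k], [l=m]}} (2 elements).


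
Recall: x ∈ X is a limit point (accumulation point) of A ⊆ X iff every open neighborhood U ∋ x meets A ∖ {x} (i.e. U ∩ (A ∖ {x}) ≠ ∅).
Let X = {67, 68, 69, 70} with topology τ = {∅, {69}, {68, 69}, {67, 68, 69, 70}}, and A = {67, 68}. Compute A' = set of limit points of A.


A' = {67, 70}

For each x ∈ X, list the open sets U ∈ τ with x ∈ U, then check whether U ∩ (A ∖ {x}) ≠ ∅ for every such U.
  x = 67: opens ∋ x are {67, 68, 69, 70}; each meets A ∖ {67}, so x IS a limit point.
  x = 68: open {68, 69} ∋ x has {68, 69} ∩ (A ∖ {68}) = ∅, so x is NOT a limit point.
  x = 69: open {69} ∋ x has {69} ∩ (A ∖ {69}) = ∅, so x is NOT a limit point.
  x = 70: opens ∋ x are {67, 68, 69, 70}; each meets A ∖ {70}, so x IS a limit point.
Collecting: A' = {67, 70}.


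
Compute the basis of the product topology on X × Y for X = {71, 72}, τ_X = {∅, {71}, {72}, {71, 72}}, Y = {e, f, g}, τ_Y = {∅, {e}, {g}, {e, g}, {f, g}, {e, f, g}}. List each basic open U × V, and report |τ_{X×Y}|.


Basis B = {∅ × ∅, {71} × {e}, {71} × {g}, {72} × {e}, {72} × {g}, {71} × {e, g}, {71, 72} × {e}, {71} × {f, g}, {71, 72} × {g}, {72} × {e, g}, {72} × {f, g}, {71} × {e, f, g}, {72} × {e, f, g}, {71, 72} × {e, g}, {71, 72} × {f, g}, {71, 72} × {e, f, g}}; |τ_{X×Y}| = 36.

Enumerate products U × V with U ∈ τ_X, V ∈ τ_Y (deduplicated):
  ∅ × ∅ = {} (∅)
  {71} × {e} = {(71,e)}
  {71} × {g} = {(71,g)}
  {72} × {e} = {(72,e)}
  {72} × {g} = {(72,g)}
  {71} × {e, g} = {(71,e), (71,g)}
  {71, 72} × {e} = {(71,e), (72,e)}
  {71} × {f, g} = {(71,f), (71,g)}
  {71, 72} × {g} = {(71,g), (72,g)}
  {72} × {e, g} = {(72,e), (72,g)}
  {72} × {f, g} = {(72,f), (72,g)}
  {71} × {e, f, g} = {(71,e), (71,f), (71,g)}
  {72} × {e, f, g} = {(72,e), (72,f), (72,g)}
  {71, 72} × {e, g} = {(71,e), (71,g), (72,e), (72,g)}
  {71, 72} × {f, g} = {(71,f), (71,g), (72,f), (72,g)}
  {71, 72} × {e, f, g} = {(71,e), (71,f), (71,g), (72,e), (72,f), (72,g)}
These 16 distinct sets form the basis B.
Close under arbitrary unions to get τ_{X×Y}; counting gives |τ_{X×Y}| = 36.


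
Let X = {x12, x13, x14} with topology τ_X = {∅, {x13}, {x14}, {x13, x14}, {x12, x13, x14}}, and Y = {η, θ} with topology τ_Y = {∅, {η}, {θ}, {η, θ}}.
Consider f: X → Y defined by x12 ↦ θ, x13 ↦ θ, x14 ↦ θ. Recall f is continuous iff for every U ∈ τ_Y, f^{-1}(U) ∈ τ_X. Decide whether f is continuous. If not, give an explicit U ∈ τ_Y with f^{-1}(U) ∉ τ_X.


f IS continuous.

Compute f^{-1}(U) for each U ∈ τ_Y:
  U = ∅: f^{-1}(U) = ∅ ∈ τ_X ✓.
  U = {η}: f^{-1}(U) = ∅ ∈ τ_X ✓.
  U = {θ}: f^{-1}(U) = {x12, x13, x14} ∈ τ_X ✓.
  U = {η, θ}: f^{-1}(U) = {x12, x13, x14} ∈ τ_X ✓.
Every preimage lies in τ_X, so f IS continuous.


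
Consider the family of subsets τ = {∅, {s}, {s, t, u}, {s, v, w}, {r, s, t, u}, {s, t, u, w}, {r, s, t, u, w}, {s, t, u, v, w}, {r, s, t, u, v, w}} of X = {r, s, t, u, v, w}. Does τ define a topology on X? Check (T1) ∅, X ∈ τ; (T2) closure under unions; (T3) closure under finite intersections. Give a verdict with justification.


τ is NOT a topology on X.

Axiom (T1): ∅ ∈ τ? Yes; X ∈ τ? Yes.
Axiom (T2/T3): check pairwise unions and intersections of members of τ.
Counterexample for (T3): {s, v, w} ∩ {s, t, u, w} = {s, w} ∉ τ. Therefore τ is NOT a topology.


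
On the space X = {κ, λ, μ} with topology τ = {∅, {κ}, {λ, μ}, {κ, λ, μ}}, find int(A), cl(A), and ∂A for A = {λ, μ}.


int(A) = {λ, μ}, cl(A) = {λ, μ}, ∂A = ∅.

Closed sets in (X, τ) are complements of opens:
  closed(X, τ) = {∅, {κ}, {λ, μ}, {κ, λ, μ}}.
int(A) = ⋃ {U ∈ τ : U ⊆ A}. Opens contained in A: ∅, {λ, μ}.
Taking the union of these: int(A) = {λ, μ}.
cl(A) = ⋂ {C closed : A ⊆ C}. Closed sets containing A: {λ, μ}, {κ, λ, μ}.
Intersecting these: cl(A) = {λ, μ}.
∂A = cl(A) ∖ int(A) = {λ, μ} ∖ {λ, μ} = ∅.


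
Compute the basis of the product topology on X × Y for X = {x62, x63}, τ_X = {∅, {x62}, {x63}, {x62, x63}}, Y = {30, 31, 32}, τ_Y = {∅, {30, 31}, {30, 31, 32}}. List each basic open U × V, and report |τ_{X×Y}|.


Basis B = {∅ × ∅, {x62} × {30, 31}, {x63} × {30, 31}, {x62} × {30, 31, 32}, {x63} × {30, 31, 32}, {x62, x63} × {30, 31}, {x62, x63} × {30, 31, 32}}; |τ_{X×Y}| = 9.

Enumerate products U × V with U ∈ τ_X, V ∈ τ_Y (deduplicated):
  ∅ × ∅ = {} (∅)
  {x62} × {30, 31} = {(x62,30), (x62,31)}
  {x63} × {30, 31} = {(x63,30), (x63,31)}
  {x62} × {30, 31, 32} = {(x62,30), (x62,31), (x62,32)}
  {x63} × {30, 31, 32} = {(x63,30), (x63,31), (x63,32)}
  {x62, x63} × {30, 31} = {(x62,30), (x62,31), (x63,30), (x63,31)}
  {x62, x63} × {30, 31, 32} = {(x62,30), (x62,31), (x62,32), (x63,30), (x63,31), (x63,32)}
These 7 distinct sets form the basis B.
Close under arbitrary unions to get τ_{X×Y}; counting gives |τ_{X×Y}| = 9.


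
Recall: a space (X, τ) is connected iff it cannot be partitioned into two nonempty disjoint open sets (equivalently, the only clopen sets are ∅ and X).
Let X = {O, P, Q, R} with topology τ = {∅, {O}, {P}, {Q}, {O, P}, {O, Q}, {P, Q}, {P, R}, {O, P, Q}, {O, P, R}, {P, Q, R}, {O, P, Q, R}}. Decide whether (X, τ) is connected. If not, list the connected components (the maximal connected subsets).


(X, τ) is disconnected; components = [{O}, {Q}, {P, R}].

Find clopen sets (U ∈ τ with X ∖ U ∈ τ):
  U = ∅, X ∖ U = {O, P, Q, R} — both open, so U is clopen.
  U = {O}, X ∖ U = {P, Q, R} — both open, so U is clopen.
  U = {Q}, X ∖ U = {O, P, R} — both open, so U is clopen.
  U = {O, Q}, X ∖ U = {P, R} — both open, so U is clopen.
  U = {P, R}, X ∖ U = {O, Q} — both open, so U is clopen.
  U = {O, P, R}, X ∖ U = {Q} — both open, so U is clopen.
  U = {P, Q, R}, X ∖ U = {O} — both open, so U is clopen.
  U = {O, P, Q, R}, X ∖ U = ∅ — both open, so U is clopen.
Nontrivial clopen(s) exist: e.g. {P, Q, R}. So (X, τ) is disconnected.
Compute connected components by grouping points that agree on all clopens:
  component: {O}
  component: {Q}
  component: {P, R}


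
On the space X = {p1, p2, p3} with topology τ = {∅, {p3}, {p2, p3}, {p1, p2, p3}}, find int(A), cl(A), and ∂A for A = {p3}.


int(A) = {p3}, cl(A) = {p1, p2, p3}, ∂A = {p1, p2}.

Closed sets in (X, τ) are complements of opens:
  closed(X, τ) = {∅, {p1}, {p1, p2}, {p1, p2, p3}}.
int(A) = ⋃ {U ∈ τ : U ⊆ A}. Opens contained in A: ∅, {p3}.
Taking the union of these: int(A) = {p3}.
cl(A) = ⋂ {C closed : A ⊆ C}. Closed sets containing A: {p1, p2, p3}.
Intersecting these: cl(A) = {p1, p2, p3}.
∂A = cl(A) ∖ int(A) = {p1, p2, p3} ∖ {p3} = {p1, p2}.


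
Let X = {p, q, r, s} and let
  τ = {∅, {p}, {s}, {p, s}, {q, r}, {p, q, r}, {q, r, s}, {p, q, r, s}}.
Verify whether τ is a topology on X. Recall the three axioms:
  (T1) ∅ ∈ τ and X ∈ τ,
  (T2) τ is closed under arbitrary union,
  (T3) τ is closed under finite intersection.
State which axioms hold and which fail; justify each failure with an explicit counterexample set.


τ IS a topology on X.

Axiom (T1): ∅ ∈ τ? Yes; X ∈ τ? Yes.
Axiom (T2/T3): check pairwise unions and intersections of members of τ.
All pairwise intersections and unions checked — each lies in τ. Therefore τ satisfies (T1), (T2), (T3): it IS a topology on X.


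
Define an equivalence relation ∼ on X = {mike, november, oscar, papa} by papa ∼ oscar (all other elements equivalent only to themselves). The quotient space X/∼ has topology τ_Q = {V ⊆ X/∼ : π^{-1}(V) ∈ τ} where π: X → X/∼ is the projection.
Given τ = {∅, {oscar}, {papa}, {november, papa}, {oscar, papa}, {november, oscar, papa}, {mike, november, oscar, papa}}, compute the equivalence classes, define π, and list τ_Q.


X/∼ = {[mike], [november], [oscar=papa]}; |τ_Q| = 4.

Equivalence classes: [mike], [november], [oscar=papa].
Quotient map π: X → X/∼ sends mike ↦ [mike], november ↦ [november], oscar ↦ [oscar=papa], papa ↦ [oscar=papa].
For each subset V ⊆ X/∼, compute π^{-1}(V) ⊆ X and check whether π^{-1}(V) ∈ τ. V is open in τ_Q iff π^{-1}(V) ∈ τ.
  V = {}: π^{-1}(V) = ∅ ∈ τ ✓.
  V = {[mike]}: π^{-1}(V) = {mike} ∉ τ ✗.
  V = {[november]}: π^{-1}(V) = {november} ∉ τ ✗.
  V = {[mike], [november]}: π^{-1}(V) = {mike, november} ∉ τ ✗.
  V = {[oscar=papa]}: π^{-1}(V) = {oscar, papa} ∈ τ ✓.
  V = {[mike], [oscar=papa]}: π^{-1}(V) = {mike, oscar, papa} ∉ τ ✗.
  V = {[november], [oscar=papa]}: π^{-1}(V) = {november, oscar, papa} ∈ τ ✓.
  V = {[mike], [november], [oscar=papa]}: π^{-1}(V) = {mike, november, oscar, papa} ∈ τ ✓.
Open sets in the quotient: τ_Q = {{}, {[oscar=papa]}, {[november], [oscar=papa]}, {[mike], [november], [oscar=papa]}} (4 elements).


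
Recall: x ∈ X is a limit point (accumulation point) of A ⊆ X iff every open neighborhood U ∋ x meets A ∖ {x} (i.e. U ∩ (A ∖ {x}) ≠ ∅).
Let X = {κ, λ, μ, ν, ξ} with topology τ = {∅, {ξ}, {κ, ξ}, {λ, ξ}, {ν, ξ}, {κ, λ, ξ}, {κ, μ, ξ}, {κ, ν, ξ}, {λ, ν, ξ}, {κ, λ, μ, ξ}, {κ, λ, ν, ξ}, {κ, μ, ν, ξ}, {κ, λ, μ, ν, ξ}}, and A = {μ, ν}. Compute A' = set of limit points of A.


A' = ∅

For each x ∈ X, list the open sets U ∈ τ with x ∈ U, then check whether U ∩ (A ∖ {x}) ≠ ∅ for every such U.
  x = κ: open {κ, ξ} ∋ x has {κ, ξ} ∩ (A ∖ {κ}) = ∅, so x is NOT a limit point.
  x = λ: open {λ, ξ} ∋ x has {λ, ξ} ∩ (A ∖ {λ}) = ∅, so x is NOT a limit point.
  x = μ: open {κ, μ, ξ} ∋ x has {κ, μ, ξ} ∩ (A ∖ {μ}) = ∅, so x is NOT a limit point.
  x = ν: open {ν, ξ} ∋ x has {ν, ξ} ∩ (A ∖ {ν}) = ∅, so x is NOT a limit point.
  x = ξ: open {ξ} ∋ x has {ξ} ∩ (A ∖ {ξ}) = ∅, so x is NOT a limit point.
Collecting: A' = ∅.


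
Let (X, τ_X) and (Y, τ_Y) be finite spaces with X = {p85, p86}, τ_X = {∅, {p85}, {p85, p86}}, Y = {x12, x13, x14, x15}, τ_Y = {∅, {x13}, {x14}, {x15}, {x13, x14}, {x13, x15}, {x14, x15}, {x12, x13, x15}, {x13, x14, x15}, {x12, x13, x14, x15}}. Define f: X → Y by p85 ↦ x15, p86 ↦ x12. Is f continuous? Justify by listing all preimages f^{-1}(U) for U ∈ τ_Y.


f IS continuous.

Compute f^{-1}(U) for each U ∈ τ_Y:
  U = ∅: f^{-1}(U) = ∅ ∈ τ_X ✓.
  U = {x13}: f^{-1}(U) = ∅ ∈ τ_X ✓.
  U = {x14}: f^{-1}(U) = ∅ ∈ τ_X ✓.
  U = {x15}: f^{-1}(U) = {p85} ∈ τ_X ✓.
  U = {x13, x14}: f^{-1}(U) = ∅ ∈ τ_X ✓.
  U = {x13, x15}: f^{-1}(U) = {p85} ∈ τ_X ✓.
  U = {x14, x15}: f^{-1}(U) = {p85} ∈ τ_X ✓.
  U = {x12, x13, x15}: f^{-1}(U) = {p85, p86} ∈ τ_X ✓.
  U = {x13, x14, x15}: f^{-1}(U) = {p85} ∈ τ_X ✓.
  U = {x12, x13, x14, x15}: f^{-1}(U) = {p85, p86} ∈ τ_X ✓.
Every preimage lies in τ_X, so f IS continuous.


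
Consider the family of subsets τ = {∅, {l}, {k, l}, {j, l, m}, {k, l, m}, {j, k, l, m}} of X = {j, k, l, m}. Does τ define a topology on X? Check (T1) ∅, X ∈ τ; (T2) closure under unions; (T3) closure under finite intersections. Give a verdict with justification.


τ is NOT a topology on X.

Axiom (T1): ∅ ∈ τ? Yes; X ∈ τ? Yes.
Axiom (T2/T3): check pairwise unions and intersections of members of τ.
Counterexample for (T3): {j, l, m} ∩ {k, l, m} = {l, m} ∉ τ. Therefore τ is NOT a topology.


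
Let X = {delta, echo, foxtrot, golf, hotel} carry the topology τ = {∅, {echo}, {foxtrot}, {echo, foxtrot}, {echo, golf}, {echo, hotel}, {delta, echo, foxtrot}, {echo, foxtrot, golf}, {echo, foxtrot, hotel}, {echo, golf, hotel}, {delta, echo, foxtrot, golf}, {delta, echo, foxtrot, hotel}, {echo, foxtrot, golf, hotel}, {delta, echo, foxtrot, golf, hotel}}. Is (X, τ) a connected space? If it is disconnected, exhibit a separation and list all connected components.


(X, τ) is connected.

Find clopen sets (U ∈ τ with X ∖ U ∈ τ):
  U = ∅, X ∖ U = {delta, echo, foxtrot, golf, hotel} — both open, so U is clopen.
  U = {delta, echo, foxtrot, golf, hotel}, X ∖ U = ∅ — both open, so U is clopen.
Only trivial clopens (∅ and X) exist, so (X, τ) is connected.
Compute connected components by grouping points that agree on all clopens:
  component: {delta, echo, foxtrot, golf, hotel}


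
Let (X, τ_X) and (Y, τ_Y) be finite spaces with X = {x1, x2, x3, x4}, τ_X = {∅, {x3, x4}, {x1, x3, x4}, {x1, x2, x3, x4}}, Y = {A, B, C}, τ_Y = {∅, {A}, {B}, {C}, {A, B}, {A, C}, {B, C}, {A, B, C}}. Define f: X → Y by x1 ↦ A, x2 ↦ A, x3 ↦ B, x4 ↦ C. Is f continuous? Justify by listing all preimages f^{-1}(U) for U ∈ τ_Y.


f is NOT continuous.

Compute f^{-1}(U) for each U ∈ τ_Y:
  U = ∅: f^{-1}(U) = ∅ ∈ τ_X ✓.
  U = {A}: f^{-1}(U) = {x1, x2} ∉ τ_X ✗.
  U = {B}: f^{-1}(U) = {x3} ∉ τ_X ✗.
  U = {C}: f^{-1}(U) = {x4} ∉ τ_X ✗.
  U = {A, B}: f^{-1}(U) = {x1, x2, x3} ∉ τ_X ✗.
  U = {A, C}: f^{-1}(U) = {x1, x2, x4} ∉ τ_X ✗.
  U = {B, C}: f^{-1}(U) = {x3, x4} ∈ τ_X ✓.
  U = {A, B, C}: f^{-1}(U) = {x1, x2, x3, x4} ∈ τ_X ✓.
Found U = {A} with f^{-1}(U) = {x1, x2} not in τ_X. Therefore f is NOT continuous.


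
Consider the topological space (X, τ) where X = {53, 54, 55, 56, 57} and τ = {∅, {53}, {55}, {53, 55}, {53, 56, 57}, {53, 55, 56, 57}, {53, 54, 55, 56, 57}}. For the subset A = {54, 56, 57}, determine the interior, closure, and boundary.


int(A) = ∅, cl(A) = {54, 56, 57}, ∂A = {54, 56, 57}.

Closed sets in (X, τ) are complements of opens:
  closed(X, τ) = {∅, {54}, {54, 55}, {54, 56, 57}, {53, 54, 56, 57}, {54, 55, 56, 57}, {53, 54, 55, 56, 57}}.
int(A) = ⋃ {U ∈ τ : U ⊆ A}. Opens contained in A: ∅.
Taking the union of these: int(A) = ∅.
cl(A) = ⋂ {C closed : A ⊆ C}. Closed sets containing A: {54, 56, 57}, {53, 54, 56, 57}, {54, 55, 56, 57}, {53, 54, 55, 56, 57}.
Intersecting these: cl(A) = {54, 56, 57}.
∂A = cl(A) ∖ int(A) = {54, 56, 57} ∖ ∅ = {54, 56, 57}.


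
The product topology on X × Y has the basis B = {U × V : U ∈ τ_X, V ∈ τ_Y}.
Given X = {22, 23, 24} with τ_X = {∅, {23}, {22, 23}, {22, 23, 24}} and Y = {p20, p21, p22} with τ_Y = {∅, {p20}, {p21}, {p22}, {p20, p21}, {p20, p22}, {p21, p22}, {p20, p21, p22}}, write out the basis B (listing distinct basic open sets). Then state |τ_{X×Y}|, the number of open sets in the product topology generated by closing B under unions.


Basis B = {∅ × ∅, {23} × {p20}, {23} × {p21}, {23} × {p22}, {22, 23} × {p20}, {22, 23} × {p21}, {22, 23} × {p22}, {23} × {p20, p21}, {23} × {p20, p22}, {23} × {p21, p22}, {22, 23, 24} × {p20}, {22, 23, 24} × {p21}, {22, 23, 24} × {p22}, {23} × {p20, p21, p22}, {22, 23} × {p20, p21}, {22, 23} × {p20, p22}, {22, 23} × {p21, p22}, {22, 23} × {p20, p21, p22}, {22, 23, 24} × {p20, p21}, {22, 23, 24} × {p20, p22}, {22, 23, 24} × {p21, p22}, {22, 23, 24} × {p20, p21, p22}}; |τ_{X×Y}| = 64.

Enumerate products U × V with U ∈ τ_X, V ∈ τ_Y (deduplicated):
  ∅ × ∅ = {} (∅)
  {23} × {p20} = {(23,p20)}
  {23} × {p21} = {(23,p21)}
  {23} × {p22} = {(23,p22)}
  {22, 23} × {p20} = {(22,p20), (23,p20)}
  {22, 23} × {p21} = {(22,p21), (23,p21)}
  {22, 23} × {p22} = {(22,p22), (23,p22)}
  {23} × {p20, p21} = {(23,p20), (23,p21)}
  {23} × {p20, p22} = {(23,p20), (23,p22)}
  {23} × {p21, p22} = {(23,p21), (23,p22)}
  {22, 23, 24} × {p20} = {(22,p20), (23,p20), (24,p20)}
  {22, 23, 24} × {p21} = {(22,p21), (23,p21), (24,p21)}
  {22, 23, 24} × {p22} = {(22,p22), (23,p22), (24,p22)}
  {23} × {p20, p21, p22} = {(23,p20), (23,p21), (23,p22)}
  {22, 23} × {p20, p21} = {(22,p20), (22,p21), (23,p20), (23,p21)}
  {22, 23} × {p20, p22} = {(22,p20), (22,p22), (23,p20), (23,p22)}
  {22, 23} × {p21, p22} = {(22,p21), (22,p22), (23,p21), (23,p22)}
  {22, 23} × {p20, p21, p22} = {(22,p20), (22,p21), (22,p22), (23,p20), (23,p21), (23,p22)}
  {22, 23, 24} × {p20, p21} = {(22,p20), (22,p21), (23,p20), (23,p21), (24,p20), (24,p21)}
  {22, 23, 24} × {p20, p22} = {(22,p20), (22,p22), (23,p20), (23,p22), (24,p20), (24,p22)}
  {22, 23, 24} × {p21, p22} = {(22,p21), (22,p22), (23,p21), (23,p22), (24,p21), (24,p22)}
  {22, 23, 24} × {p20, p21, p22} = {(22,p20), (22,p21), (22,p22), (23,p20), (23,p21), (23,p22), (24,p20), (24,p21), (24,p22)}
These 22 distinct sets form the basis B.
Close under arbitrary unions to get τ_{X×Y}; counting gives |τ_{X×Y}| = 64.
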